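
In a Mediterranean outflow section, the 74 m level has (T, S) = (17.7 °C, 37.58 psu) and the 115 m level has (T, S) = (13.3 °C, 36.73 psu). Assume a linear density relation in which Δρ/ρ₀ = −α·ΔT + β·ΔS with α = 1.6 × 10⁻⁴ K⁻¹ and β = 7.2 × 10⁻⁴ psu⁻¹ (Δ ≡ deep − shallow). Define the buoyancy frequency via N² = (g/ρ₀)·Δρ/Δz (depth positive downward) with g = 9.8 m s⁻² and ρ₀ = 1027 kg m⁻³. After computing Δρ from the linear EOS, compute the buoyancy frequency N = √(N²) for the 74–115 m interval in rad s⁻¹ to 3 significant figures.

ΔT = -4.4 K, ΔS = -0.85 psu (deep − shallow).
Δρ/ρ₀ = −αΔT + βΔS = 7.04 × 10⁻⁴ − 6.12 × 10⁻⁴ = 9.20 × 10⁻⁵, so Δρ ≈ 0.09448 kg m⁻³.
N² = (g/ρ₀)·Δρ/Δz = g·(Δρ/ρ₀)/Δz = 9.8 × 9.20 × 10⁻⁵ / 41 = 2.1990 × 10⁻⁵ s⁻².
N = √(2.1990 × 10⁻⁵) = 4.6893 × 10⁻³ rad s⁻¹ ≈ 4.69 × 10⁻³ rad s⁻¹.

4.69 × 10⁻³ rad s⁻¹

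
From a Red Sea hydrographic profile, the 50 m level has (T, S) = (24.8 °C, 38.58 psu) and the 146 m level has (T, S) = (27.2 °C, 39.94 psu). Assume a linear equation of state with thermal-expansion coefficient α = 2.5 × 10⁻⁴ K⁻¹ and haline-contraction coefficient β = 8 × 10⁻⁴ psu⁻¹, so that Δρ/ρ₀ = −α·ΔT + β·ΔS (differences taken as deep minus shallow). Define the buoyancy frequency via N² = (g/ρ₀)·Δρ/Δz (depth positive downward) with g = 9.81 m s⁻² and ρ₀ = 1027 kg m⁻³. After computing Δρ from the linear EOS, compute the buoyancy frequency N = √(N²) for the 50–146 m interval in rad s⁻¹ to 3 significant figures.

ΔT = +2.4 K, ΔS = +1.36 psu (deep − shallow).
Δρ/ρ₀ = −αΔT + βΔS = -6.00 × 10⁻⁴ + 1.088 × 10⁻³ = 4.88 × 10⁻⁴, so Δρ ≈ 0.5012 kg m⁻³.
N² = (g/ρ₀)·Δρ/Δz = g·(Δρ/ρ₀)/Δz = 9.81 × 4.88 × 10⁻⁴ / 96 = 4.9868 × 10⁻⁵ s⁻².
N = √(4.9868 × 10⁻⁵) = 7.0617 × 10⁻³ rad s⁻¹ ≈ 7.06 × 10⁻³ rad s⁻¹.

7.06 × 10⁻³ rad s⁻¹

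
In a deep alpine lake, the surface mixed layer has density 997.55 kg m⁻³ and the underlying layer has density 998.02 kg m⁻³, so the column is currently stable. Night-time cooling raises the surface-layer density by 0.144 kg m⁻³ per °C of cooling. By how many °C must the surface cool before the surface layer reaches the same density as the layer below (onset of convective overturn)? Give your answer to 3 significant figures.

3.26 °C

Density deficit of the surface layer: 998.02 − 997.55 = 0.47 kg m⁻³.
Required change = 0.47 / 0.144 = 3.26 °C.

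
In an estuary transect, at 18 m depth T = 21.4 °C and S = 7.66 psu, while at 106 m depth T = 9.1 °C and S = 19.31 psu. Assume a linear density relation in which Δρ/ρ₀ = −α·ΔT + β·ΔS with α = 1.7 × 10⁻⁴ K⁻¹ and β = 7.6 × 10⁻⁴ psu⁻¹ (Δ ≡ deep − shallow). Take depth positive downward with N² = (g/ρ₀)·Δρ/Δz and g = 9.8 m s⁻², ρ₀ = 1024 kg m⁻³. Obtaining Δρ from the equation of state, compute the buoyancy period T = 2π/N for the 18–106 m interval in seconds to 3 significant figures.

180 s

ΔT = -12.3 K, ΔS = +11.65 psu (deep − shallow).
Δρ/ρ₀ = −αΔT + βΔS = 2.091 × 10⁻³ + 8.854 × 10⁻³ = 0.010945, so Δρ ≈ 11.21 kg m⁻³.
N² = (g/ρ₀)·Δρ/Δz = g·(Δρ/ρ₀)/Δz = 9.8 × 0.010945 / 88 = 1.2189 × 10⁻³ s⁻².
N = √(1.2189 × 10⁻³) = 0.034913 rad s⁻¹ → T = 2π/N = 179.97 s ≈ 180 s.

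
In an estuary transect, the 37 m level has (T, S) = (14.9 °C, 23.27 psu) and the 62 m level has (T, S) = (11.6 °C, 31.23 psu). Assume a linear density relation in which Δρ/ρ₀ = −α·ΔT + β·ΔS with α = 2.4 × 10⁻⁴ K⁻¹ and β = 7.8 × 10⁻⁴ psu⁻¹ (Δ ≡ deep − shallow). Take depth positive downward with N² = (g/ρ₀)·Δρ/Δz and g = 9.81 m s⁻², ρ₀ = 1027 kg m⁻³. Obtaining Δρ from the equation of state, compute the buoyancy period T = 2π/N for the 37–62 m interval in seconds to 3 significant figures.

120 s

ΔT = -3.3 K, ΔS = +7.96 psu (deep − shallow).
Δρ/ρ₀ = −αΔT + βΔS = 7.92 × 10⁻⁴ + 6.2088 × 10⁻³ = 7.0008 × 10⁻³, so Δρ ≈ 7.190 kg m⁻³.
N² = (g/ρ₀)·Δρ/Δz = g·(Δρ/ρ₀)/Δz = 9.81 × 7.0008 × 10⁻³ / 25 = 2.7471 × 10⁻³ s⁻².
N = √(2.7471 × 10⁻³) = 0.052413 rad s⁻¹ → T = 2π/N = 119.88 s ≈ 120 s.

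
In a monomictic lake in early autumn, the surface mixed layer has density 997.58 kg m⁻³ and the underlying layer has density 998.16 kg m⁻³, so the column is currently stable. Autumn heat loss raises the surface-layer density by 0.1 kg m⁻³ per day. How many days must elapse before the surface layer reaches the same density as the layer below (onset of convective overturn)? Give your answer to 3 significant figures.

Density deficit of the surface layer: 998.16 − 997.58 = 0.58 kg m⁻³.
Required change = 0.58 / 0.1 = 5.80 days.

5.80 days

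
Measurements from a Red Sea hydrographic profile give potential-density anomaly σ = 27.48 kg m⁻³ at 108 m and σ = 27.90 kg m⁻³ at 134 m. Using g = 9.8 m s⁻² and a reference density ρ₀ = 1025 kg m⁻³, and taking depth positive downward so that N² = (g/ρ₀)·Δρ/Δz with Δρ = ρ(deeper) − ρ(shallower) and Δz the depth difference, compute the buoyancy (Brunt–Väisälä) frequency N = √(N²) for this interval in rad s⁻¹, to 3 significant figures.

0.0124 rad s⁻¹

Δρ = 1027.90 − 1027.48 = 0.42 kg m⁻³ over Δz = 134 − 108 = 26 m.
N² = (9.8/1025) × (0.42/26) = 1.5445 × 10⁻⁴ s⁻².
N = √(1.5445 × 10⁻⁴) = 0.012428 rad s⁻¹ ≈ 0.0124 rad s⁻¹.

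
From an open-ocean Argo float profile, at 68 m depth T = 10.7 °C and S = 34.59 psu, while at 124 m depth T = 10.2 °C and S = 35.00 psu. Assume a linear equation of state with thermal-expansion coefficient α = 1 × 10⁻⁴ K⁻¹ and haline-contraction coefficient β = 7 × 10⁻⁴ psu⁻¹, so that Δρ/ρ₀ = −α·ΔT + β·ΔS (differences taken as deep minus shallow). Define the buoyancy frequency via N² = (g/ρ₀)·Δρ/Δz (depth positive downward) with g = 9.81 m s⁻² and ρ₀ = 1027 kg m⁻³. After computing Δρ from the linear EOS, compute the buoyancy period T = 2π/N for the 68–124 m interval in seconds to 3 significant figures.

ΔT = -0.5 K, ΔS = +0.41 psu (deep − shallow).
Δρ/ρ₀ = −αΔT + βΔS = 5.00 × 10⁻⁵ + 2.87 × 10⁻⁴ = 3.37 × 10⁻⁴, so Δρ ≈ 0.3461 kg m⁻³.
N² = (g/ρ₀)·Δρ/Δz = g·(Δρ/ρ₀)/Δz = 9.81 × 3.37 × 10⁻⁴ / 56 = 5.9035 × 10⁻⁵ s⁻².
N = √(5.9035 × 10⁻⁵) = 7.6834 × 10⁻³ rad s⁻¹ → T = 2π/N = 817.76 s ≈ 818 s.

818 s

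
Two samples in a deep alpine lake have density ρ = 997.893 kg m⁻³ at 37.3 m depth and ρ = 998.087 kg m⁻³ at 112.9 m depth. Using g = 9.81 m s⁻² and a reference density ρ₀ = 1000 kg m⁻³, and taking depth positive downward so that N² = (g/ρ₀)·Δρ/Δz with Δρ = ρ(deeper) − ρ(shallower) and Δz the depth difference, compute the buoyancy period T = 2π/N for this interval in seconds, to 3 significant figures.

Δρ = 998.087 − 997.893 = 0.194 kg m⁻³ over Δz = 112.9 − 37.3 = 75.6 m.
N² = (9.81/1000) × (0.194/75.6) = 2.5174 × 10⁻⁵ s⁻².
N = √(2.5174 × 10⁻⁵) = 5.0174 × 10⁻³ rad s⁻¹, so T = 2π/N = 1.2523 × 10³ s ≈ 1.25 × 10³ s.

1.25 × 10³ s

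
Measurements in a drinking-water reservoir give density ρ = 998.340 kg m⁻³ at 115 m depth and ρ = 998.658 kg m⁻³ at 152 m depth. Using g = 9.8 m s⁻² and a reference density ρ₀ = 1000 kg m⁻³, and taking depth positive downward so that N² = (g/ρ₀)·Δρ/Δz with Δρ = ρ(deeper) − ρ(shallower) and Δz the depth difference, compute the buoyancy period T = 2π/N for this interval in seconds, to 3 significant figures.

685 s

Δρ = 998.658 − 998.340 = 0.318 kg m⁻³ over Δz = 152 − 115 = 37 m.
N² = (9.8/1000) × (0.318/37) = 8.4227 × 10⁻⁵ s⁻².
N = √(8.4227 × 10⁻⁵) = 9.1775 × 10⁻³ rad s⁻¹, so T = 2π/N = 684.63 s ≈ 685 s.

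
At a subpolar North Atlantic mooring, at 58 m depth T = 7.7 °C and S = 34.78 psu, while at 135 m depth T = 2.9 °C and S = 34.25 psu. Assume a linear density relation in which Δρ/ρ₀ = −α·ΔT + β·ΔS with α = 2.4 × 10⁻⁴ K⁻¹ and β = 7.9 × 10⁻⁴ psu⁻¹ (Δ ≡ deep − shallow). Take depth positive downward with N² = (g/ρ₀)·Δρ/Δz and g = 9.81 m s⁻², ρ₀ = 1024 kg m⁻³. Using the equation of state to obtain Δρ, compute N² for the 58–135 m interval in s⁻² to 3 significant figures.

9.34 × 10⁻⁵ s⁻²

ΔT = -4.8 K, ΔS = -0.53 psu (deep − shallow).
Δρ/ρ₀ = −αΔT + βΔS = 1.152 × 10⁻³ − 4.187 × 10⁻⁴ = 7.333 × 10⁻⁴, so Δρ ≈ 0.7509 kg m⁻³.
N² = (g/ρ₀)·Δρ/Δz = g·(Δρ/ρ₀)/Δz = 9.81 × 7.333 × 10⁻⁴ / 77 = 9.3424 × 10⁻⁵ s⁻² ≈ 9.34 × 10⁻⁵ s⁻².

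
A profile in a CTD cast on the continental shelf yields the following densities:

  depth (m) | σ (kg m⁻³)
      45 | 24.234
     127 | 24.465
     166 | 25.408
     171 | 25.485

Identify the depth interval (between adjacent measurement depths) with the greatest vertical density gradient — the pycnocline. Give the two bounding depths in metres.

Compute the density gradient over each adjacent pair:
  45–127 m: Δρ/Δz = 0.231/82 = 2.8 × 10⁻³ kg m⁻⁴
  127–166 m: Δρ/Δz = 0.943/39 = 0.024 kg m⁻⁴
  166–171 m: Δρ/Δz = 0.077/5 = 0.015 kg m⁻⁴
The largest gradient is in the 127–166 m interval — the pycnocline.

127–166 m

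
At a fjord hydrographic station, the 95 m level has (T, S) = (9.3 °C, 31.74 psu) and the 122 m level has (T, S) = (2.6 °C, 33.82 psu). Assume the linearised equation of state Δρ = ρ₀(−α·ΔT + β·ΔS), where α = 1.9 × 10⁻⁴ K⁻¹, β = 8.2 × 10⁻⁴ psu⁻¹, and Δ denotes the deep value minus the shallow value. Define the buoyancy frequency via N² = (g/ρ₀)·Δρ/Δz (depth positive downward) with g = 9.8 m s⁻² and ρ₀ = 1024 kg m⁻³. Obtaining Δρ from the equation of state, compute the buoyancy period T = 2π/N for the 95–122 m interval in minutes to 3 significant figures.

ΔT = -6.7 K, ΔS = +2.08 psu (deep − shallow).
Δρ/ρ₀ = −αΔT + βΔS = 1.273 × 10⁻³ + 1.7056 × 10⁻³ = 2.9786 × 10⁻³, so Δρ ≈ 3.050 kg m⁻³.
N² = (g/ρ₀)·Δρ/Δz = g·(Δρ/ρ₀)/Δz = 9.8 × 2.9786 × 10⁻³ / 27 = 1.0811 × 10⁻³ s⁻².
N = √(1.0811 × 10⁻³) = 0.032880 rad s⁻¹ → T = 2π/N = 191.09 s = 3.1848 min ≈ 3.18 min.

3.18 min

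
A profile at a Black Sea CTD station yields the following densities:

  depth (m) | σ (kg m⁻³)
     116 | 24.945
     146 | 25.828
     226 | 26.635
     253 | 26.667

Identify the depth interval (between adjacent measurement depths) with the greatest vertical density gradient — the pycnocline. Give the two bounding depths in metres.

116–146 m

Compute the density gradient over each adjacent pair:
  116–146 m: Δρ/Δz = 0.883/30 = 0.029 kg m⁻⁴
  146–226 m: Δρ/Δz = 0.807/80 = 0.010 kg m⁻⁴
  226–253 m: Δρ/Δz = 0.032/27 = 1.2 × 10⁻³ kg m⁻⁴
The largest gradient is in the 116–146 m interval — the pycnocline.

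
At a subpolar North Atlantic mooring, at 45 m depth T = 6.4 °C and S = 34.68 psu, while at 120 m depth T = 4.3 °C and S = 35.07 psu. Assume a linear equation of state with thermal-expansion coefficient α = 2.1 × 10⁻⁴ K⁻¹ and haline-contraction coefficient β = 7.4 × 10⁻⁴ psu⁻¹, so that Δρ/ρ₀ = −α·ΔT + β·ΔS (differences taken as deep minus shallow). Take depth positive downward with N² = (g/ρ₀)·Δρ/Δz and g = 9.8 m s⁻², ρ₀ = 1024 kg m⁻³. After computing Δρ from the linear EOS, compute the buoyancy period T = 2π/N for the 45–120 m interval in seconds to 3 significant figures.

ΔT = -2.1 K, ΔS = +0.39 psu (deep − shallow).
Δρ/ρ₀ = −αΔT + βΔS = 4.41 × 10⁻⁴ + 2.886 × 10⁻⁴ = 7.296 × 10⁻⁴, so Δρ ≈ 0.7471 kg m⁻³.
N² = (g/ρ₀)·Δρ/Δz = g·(Δρ/ρ₀)/Δz = 9.8 × 7.296 × 10⁻⁴ / 75 = 9.5334 × 10⁻⁵ s⁻².
N = √(9.5334 × 10⁻⁵) = 9.7639 × 10⁻³ rad s⁻¹ → T = 2π/N = 643.51 s ≈ 644 s.

644 s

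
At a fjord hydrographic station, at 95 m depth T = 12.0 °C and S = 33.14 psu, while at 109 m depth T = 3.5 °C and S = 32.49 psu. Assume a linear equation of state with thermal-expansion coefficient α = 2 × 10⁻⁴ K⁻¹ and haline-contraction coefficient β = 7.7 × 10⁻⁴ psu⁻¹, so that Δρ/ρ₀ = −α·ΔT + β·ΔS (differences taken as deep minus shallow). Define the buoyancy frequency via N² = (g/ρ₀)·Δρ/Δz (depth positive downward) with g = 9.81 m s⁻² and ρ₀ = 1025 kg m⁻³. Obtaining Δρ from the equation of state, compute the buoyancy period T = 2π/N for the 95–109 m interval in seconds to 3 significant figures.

217 s

ΔT = -8.5 K, ΔS = -0.65 psu (deep − shallow).
Δρ/ρ₀ = −αΔT + βΔS = 1.70 × 10⁻³ − 5.005 × 10⁻⁴ = 1.1995 × 10⁻³, so Δρ ≈ 1.229 kg m⁻³.
N² = (g/ρ₀)·Δρ/Δz = g·(Δρ/ρ₀)/Δz = 9.81 × 1.1995 × 10⁻³ / 14 = 8.4051 × 10⁻⁴ s⁻².
N = √(8.4051 × 10⁻⁴) = 0.028992 rad s⁻¹ → T = 2π/N = 216.72 s ≈ 217 s.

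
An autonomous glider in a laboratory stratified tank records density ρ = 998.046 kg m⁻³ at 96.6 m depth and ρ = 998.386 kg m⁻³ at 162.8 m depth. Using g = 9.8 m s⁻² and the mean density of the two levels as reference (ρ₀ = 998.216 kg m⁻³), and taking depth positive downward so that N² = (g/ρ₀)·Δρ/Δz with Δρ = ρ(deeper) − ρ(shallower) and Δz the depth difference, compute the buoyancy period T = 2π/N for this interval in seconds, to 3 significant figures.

Δρ = 998.386 − 998.046 = 0.340 kg m⁻³ over Δz = 162.8 − 96.6 = 66.2 m.
N² = (9.8/998.216) × (0.340/66.2) = 5.0422 × 10⁻⁵ s⁻².
N = √(5.0422 × 10⁻⁵) = 7.1008 × 10⁻³ rad s⁻¹, so T = 2π/N = 884.86 s ≈ 885 s.

885 s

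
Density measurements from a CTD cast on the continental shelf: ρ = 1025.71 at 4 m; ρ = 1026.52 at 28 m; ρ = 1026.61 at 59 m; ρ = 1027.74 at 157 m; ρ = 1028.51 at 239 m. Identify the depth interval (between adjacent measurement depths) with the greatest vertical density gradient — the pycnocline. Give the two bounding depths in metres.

Compute the density gradient over each adjacent pair:
  4–28 m: Δρ/Δz = 0.81/24 = 0.034 kg m⁻⁴
  28–59 m: Δρ/Δz = 0.09/31 = 2.9 × 10⁻³ kg m⁻⁴
  59–157 m: Δρ/Δz = 1.13/98 = 0.012 kg m⁻⁴
  157–239 m: Δρ/Δz = 0.77/82 = 9.4 × 10⁻³ kg m⁻⁴
The largest gradient is in the 4–28 m interval — the pycnocline.

4–28 m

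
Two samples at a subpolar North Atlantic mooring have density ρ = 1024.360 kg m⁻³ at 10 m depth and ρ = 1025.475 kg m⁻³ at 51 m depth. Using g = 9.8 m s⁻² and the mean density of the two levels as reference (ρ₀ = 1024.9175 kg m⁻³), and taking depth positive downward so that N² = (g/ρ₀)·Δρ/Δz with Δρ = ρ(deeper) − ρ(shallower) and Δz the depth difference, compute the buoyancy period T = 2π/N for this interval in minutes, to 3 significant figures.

6.49 min

Δρ = 1025.475 − 1024.360 = 1.115 kg m⁻³ over Δz = 51 − 10 = 41 m.
N² = (9.8/1024.9175) × (1.115/41) = 2.6003 × 10⁻⁴ s⁻².
N = √(2.6003 × 10⁻⁴) = 0.016125 rad s⁻¹, so T = 2π/N = 389.65 s = 6.4942 min ≈ 6.49 min.
Since Δρ > 0 the layer is stably stratified.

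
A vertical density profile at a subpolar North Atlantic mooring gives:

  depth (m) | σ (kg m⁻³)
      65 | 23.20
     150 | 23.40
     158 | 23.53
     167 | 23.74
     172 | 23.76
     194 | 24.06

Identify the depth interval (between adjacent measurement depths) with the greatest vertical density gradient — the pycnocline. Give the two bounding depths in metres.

158–167 m

Compute the density gradient over each adjacent pair:
  65–150 m: Δρ/Δz = 0.20/85 = 2.4 × 10⁻³ kg m⁻⁴
  150–158 m: Δρ/Δz = 0.13/8 = 0.016 kg m⁻⁴
  158–167 m: Δρ/Δz = 0.21/9 = 0.023 kg m⁻⁴
  167–172 m: Δρ/Δz = 0.02/5 = 4.0 × 10⁻³ kg m⁻⁴
  172–194 m: Δρ/Δz = 0.30/22 = 0.014 kg m⁻⁴
The largest gradient is in the 158–167 m interval — the pycnocline.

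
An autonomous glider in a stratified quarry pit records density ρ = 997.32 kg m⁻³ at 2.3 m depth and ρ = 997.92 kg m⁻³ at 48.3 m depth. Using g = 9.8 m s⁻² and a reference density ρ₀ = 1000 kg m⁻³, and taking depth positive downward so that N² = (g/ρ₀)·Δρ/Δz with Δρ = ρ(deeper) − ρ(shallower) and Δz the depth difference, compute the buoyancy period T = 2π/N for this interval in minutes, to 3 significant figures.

Δρ = 997.92 − 997.32 = 0.60 kg m⁻³ over Δz = 48.3 − 2.3 = 46 m.
N² = (9.8/1000) × (0.60/46) = 1.2783 × 10⁻⁴ s⁻².
N = √(1.2783 × 10⁻⁴) = 0.011306 rad s⁻¹, so T = 2π/N = 555.74 s = 9.2623 min ≈ 9.26 min.
A positive N² confirms static stability across the interval.

9.26 min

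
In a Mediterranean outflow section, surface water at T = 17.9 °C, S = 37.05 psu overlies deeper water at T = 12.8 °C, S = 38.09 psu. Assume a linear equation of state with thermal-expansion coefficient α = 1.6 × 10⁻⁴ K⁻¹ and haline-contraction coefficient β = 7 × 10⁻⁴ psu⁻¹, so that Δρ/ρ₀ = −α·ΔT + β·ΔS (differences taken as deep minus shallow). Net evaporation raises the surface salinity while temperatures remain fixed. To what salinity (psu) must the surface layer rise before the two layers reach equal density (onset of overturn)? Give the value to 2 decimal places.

39.26 psu

Neutral buoyancy requires −α(T_deep − T_surf) + β(S_deep − S_surf′) = 0.
S_surf′ = S_deep − (α/β)·ΔT = 38.09 − (1.6 × 10⁻⁴/7 × 10⁻⁴)·(-5.1) = 39.2557 psu.
Increase required: 39.2557 − 37.05 = 2.2057 psu.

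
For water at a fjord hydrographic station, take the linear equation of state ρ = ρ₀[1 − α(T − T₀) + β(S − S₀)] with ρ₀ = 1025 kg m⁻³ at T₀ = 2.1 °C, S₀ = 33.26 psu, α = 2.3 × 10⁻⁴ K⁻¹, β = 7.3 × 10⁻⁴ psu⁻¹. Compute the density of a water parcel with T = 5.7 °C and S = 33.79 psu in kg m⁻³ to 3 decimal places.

1024.548 kg m⁻³

T − T₀ = +3.6 K, S − S₀ = +0.53 psu.
Bracket = 1 − α·(+3.6) + β·(+0.53) = 1 + (-4.411 × 10⁻⁴) = 0.9995589.
ρ = 1025 × 0.9995589 = 1024.548 kg m⁻³.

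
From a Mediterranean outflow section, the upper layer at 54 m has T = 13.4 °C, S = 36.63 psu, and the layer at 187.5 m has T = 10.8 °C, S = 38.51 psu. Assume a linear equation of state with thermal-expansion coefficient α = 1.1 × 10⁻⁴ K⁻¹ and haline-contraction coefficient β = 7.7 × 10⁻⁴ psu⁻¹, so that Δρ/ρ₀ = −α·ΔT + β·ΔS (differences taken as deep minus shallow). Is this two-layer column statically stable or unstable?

ΔT = 10.8 − 13.4 = -2.6 K and ΔS = 38.51 − 36.63 = +1.88 psu (deep − shallow).
−αΔT = 2.86 × 10⁻⁴; βΔS = 1.4476 × 10⁻³; sum Δρ/ρ₀ = 1.7336 × 10⁻³.
Δρ/ρ₀ > 0, so Δρ > 0: deeper water is denser → statically stable.

stable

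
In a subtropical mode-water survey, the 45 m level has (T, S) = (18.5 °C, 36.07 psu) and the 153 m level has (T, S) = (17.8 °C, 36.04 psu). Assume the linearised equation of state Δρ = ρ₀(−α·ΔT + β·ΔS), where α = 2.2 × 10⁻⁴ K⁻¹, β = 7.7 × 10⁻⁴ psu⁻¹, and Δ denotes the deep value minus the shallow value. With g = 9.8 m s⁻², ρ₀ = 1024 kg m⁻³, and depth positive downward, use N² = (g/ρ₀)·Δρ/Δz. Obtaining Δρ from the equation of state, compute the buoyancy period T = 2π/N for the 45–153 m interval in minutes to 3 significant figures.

30.4 min

ΔT = -0.7 K, ΔS = -0.03 psu (deep − shallow).
Δρ/ρ₀ = −αΔT + βΔS = 1.54 × 10⁻⁴ − 2.31 × 10⁻⁵ = 1.309 × 10⁻⁴, so Δρ ≈ 0.1340 kg m⁻³.
N² = (g/ρ₀)·Δρ/Δz = g·(Δρ/ρ₀)/Δz = 9.8 × 1.309 × 10⁻⁴ / 108 = 1.1878 × 10⁻⁵ s⁻².
N = √(1.1878 × 10⁻⁵) = 3.4464 × 10⁻³ rad s⁻¹ → T = 2π/N = 1.8231 × 10³ s = 30.385 min ≈ 30.4 min.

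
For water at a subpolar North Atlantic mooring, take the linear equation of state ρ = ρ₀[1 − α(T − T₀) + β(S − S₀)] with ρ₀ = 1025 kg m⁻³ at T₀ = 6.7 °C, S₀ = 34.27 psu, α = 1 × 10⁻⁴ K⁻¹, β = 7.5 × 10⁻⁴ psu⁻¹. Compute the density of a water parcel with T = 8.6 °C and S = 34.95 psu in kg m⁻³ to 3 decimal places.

T − T₀ = +1.9 K, S − S₀ = +0.68 psu.
Bracket = 1 − α·(+1.9) + β·(+0.68) = 1 + (3.20 × 10⁻⁴) = 1.0003200.
ρ = 1025 × 1.0003200 = 1025.328 kg m⁻³.

1025.328 kg m⁻³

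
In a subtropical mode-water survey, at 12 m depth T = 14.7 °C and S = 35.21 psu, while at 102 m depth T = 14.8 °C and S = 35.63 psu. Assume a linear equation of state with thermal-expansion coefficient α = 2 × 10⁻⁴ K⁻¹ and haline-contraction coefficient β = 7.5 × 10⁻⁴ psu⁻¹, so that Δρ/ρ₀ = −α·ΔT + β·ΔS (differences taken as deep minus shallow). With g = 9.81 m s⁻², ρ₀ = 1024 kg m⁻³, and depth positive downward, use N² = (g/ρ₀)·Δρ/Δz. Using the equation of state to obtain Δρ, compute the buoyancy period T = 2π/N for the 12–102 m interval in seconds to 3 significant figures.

ΔT = +0.1 K, ΔS = +0.42 psu (deep − shallow).
Δρ/ρ₀ = −αΔT + βΔS = -2.00 × 10⁻⁵ + 3.15 × 10⁻⁴ = 2.95 × 10⁻⁴, so Δρ ≈ 0.3021 kg m⁻³.
N² = (g/ρ₀)·Δρ/Δz = g·(Δρ/ρ₀)/Δz = 9.81 × 2.95 × 10⁻⁴ / 90 = 3.2155 × 10⁻⁵ s⁻².
N = √(3.2155 × 10⁻⁵) = 5.6705 × 10⁻³ rad s⁻¹ → T = 2π/N = 1.1080 × 10³ s ≈ 1.11 × 10³ s.

1.11 × 10³ s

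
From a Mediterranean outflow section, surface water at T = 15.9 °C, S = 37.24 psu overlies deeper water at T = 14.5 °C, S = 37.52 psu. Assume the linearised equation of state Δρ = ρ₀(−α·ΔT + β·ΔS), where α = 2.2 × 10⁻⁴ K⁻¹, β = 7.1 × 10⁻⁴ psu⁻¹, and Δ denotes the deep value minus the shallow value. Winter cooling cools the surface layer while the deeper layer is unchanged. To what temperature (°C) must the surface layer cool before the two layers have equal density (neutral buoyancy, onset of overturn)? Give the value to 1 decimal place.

Neutral buoyancy requires Δρ = 0, i.e. −α(T_deep − T_surf′) + β(S_deep − S_surf) = 0.
T_surf′ = T_deep − (β/α)·ΔS = 14.5 − (7.1 × 10⁻⁴/2.2 × 10⁻⁴)·(+0.28) = 13.596 °C.
Cooling required: 15.9 − (13.596) = 2.304 °C.

13.6 °C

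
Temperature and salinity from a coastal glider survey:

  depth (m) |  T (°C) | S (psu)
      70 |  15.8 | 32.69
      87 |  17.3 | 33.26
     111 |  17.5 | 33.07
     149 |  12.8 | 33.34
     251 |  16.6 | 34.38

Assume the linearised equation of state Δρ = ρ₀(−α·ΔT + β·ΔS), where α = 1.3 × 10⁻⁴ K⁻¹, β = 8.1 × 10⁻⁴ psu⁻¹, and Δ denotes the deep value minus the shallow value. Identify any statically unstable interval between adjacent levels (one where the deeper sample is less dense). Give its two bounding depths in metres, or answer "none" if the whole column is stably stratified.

Evaluate Δρ/ρ₀ = −αΔT + βΔS across each adjacent pair:
  70–87 m: −αΔT+βΔS = −(1.3 × 10⁻⁴)(+1.5)+(8.1 × 10⁻⁴)(+0.57) = 2.7 × 10⁻⁴ → stable
  87–111 m: −αΔT+βΔS = −(1.3 × 10⁻⁴)(+0.2)+(8.1 × 10⁻⁴)(-0.19) = -1.8 × 10⁻⁴ → UNSTABLE
  111–149 m: −αΔT+βΔS = −(1.3 × 10⁻⁴)(-4.7)+(8.1 × 10⁻⁴)(+0.27) = 8.3 × 10⁻⁴ → stable
  149–251 m: −αΔT+βΔS = −(1.3 × 10⁻⁴)(+3.8)+(8.1 × 10⁻⁴)(+1.04) = 3.5 × 10⁻⁴ → stable
The 87–111 m interval has Δρ < 0: lighter water underlies denser water.

87–111 m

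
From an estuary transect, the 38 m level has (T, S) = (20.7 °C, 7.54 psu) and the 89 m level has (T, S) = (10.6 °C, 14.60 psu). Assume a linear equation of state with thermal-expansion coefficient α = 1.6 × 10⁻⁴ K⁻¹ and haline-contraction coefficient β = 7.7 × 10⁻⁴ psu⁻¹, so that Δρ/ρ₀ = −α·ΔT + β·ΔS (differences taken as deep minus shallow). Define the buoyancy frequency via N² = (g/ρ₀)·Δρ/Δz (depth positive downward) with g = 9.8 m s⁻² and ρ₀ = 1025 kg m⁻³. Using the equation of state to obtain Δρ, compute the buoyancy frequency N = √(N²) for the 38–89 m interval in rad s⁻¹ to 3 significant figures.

ΔT = -10.1 K, ΔS = +7.06 psu (deep − shallow).
Δρ/ρ₀ = −αΔT + βΔS = 1.616 × 10⁻³ + 5.4362 × 10⁻³ = 7.0522 × 10⁻³, so Δρ ≈ 7.229 kg m⁻³.
N² = (g/ρ₀)·Δρ/Δz = g·(Δρ/ρ₀)/Δz = 9.8 × 7.0522 × 10⁻³ / 51 = 1.3551 × 10⁻³ s⁻².
N = √(1.3551 × 10⁻³) = 0.036812 rad s⁻¹ ≈ 0.0368 rad s⁻¹.

0.0368 rad s⁻¹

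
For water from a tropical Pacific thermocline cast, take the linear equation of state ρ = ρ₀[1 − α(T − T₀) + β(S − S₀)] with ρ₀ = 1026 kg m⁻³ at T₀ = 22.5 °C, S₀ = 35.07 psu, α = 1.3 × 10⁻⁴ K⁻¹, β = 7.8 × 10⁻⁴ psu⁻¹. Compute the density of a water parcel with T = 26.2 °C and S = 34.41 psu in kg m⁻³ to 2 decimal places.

1024.98 kg m⁻³

T − T₀ = +3.7 K, S − S₀ = -0.66 psu.
Bracket = 1 − α·(+3.7) + β·(-0.66) = 1 + (-9.958 × 10⁻⁴) = 0.9990042.
ρ = 1026 × 0.9990042 = 1024.98 kg m⁻³.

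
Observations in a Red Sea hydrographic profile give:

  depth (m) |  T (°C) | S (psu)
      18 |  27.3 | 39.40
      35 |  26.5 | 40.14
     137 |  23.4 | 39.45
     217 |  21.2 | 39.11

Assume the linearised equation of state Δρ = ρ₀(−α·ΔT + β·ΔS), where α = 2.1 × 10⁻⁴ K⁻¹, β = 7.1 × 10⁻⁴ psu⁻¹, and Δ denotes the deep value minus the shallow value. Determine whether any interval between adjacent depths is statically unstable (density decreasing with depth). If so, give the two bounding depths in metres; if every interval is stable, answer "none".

none

Evaluate Δρ/ρ₀ = −αΔT + βΔS across each adjacent pair:
  18–35 m: −αΔT+βΔS = −(2.1 × 10⁻⁴)(-0.8)+(7.1 × 10⁻⁴)(+0.74) = 6.9 × 10⁻⁴ → stable
  35–137 m: −αΔT+βΔS = −(2.1 × 10⁻⁴)(-3.1)+(7.1 × 10⁻⁴)(-0.69) = 1.6 × 10⁻⁴ → stable
  137–217 m: −αΔT+βΔS = −(2.1 × 10⁻⁴)(-2.2)+(7.1 × 10⁻⁴)(-0.34) = 2.2 × 10⁻⁴ → stable
Every interval has Δρ > 0: the column is stably stratified throughout.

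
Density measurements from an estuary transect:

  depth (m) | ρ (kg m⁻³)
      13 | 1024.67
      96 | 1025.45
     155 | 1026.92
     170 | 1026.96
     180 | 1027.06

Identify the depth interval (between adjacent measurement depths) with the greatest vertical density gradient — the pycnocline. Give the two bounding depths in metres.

Compute the density gradient over each adjacent pair:
  13–96 m: Δρ/Δz = 0.78/83 = 9.4 × 10⁻³ kg m⁻⁴
  96–155 m: Δρ/Δz = 1.47/59 = 0.025 kg m⁻⁴
  155–170 m: Δρ/Δz = 0.04/15 = 2.7 × 10⁻³ kg m⁻⁴
  170–180 m: Δρ/Δz = 0.10/10 = 0.010 kg m⁻⁴
The largest gradient is in the 96–155 m interval — the pycnocline.

96–155 m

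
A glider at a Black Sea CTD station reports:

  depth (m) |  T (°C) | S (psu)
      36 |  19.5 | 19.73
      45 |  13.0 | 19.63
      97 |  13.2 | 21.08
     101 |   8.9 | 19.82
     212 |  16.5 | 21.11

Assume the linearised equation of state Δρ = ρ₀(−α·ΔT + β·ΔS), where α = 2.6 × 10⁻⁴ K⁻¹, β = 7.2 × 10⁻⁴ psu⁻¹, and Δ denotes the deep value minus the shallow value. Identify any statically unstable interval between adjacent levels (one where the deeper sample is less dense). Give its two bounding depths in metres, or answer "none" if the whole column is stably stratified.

Evaluate Δρ/ρ₀ = −αΔT + βΔS across each adjacent pair:
  36–45 m: −αΔT+βΔS = −(2.6 × 10⁻⁴)(-6.5)+(7.2 × 10⁻⁴)(-0.10) = 1.6 × 10⁻³ → stable
  45–97 m: −αΔT+βΔS = −(2.6 × 10⁻⁴)(+0.2)+(7.2 × 10⁻⁴)(+1.45) = 9.9 × 10⁻⁴ → stable
  97–101 m: −αΔT+βΔS = −(2.6 × 10⁻⁴)(-4.3)+(7.2 × 10⁻⁴)(-1.26) = 2.1 × 10⁻⁴ → stable
  101–212 m: −αΔT+βΔS = −(2.6 × 10⁻⁴)(+7.6)+(7.2 × 10⁻⁴)(+1.29) = -1.0 × 10⁻³ → UNSTABLE
The 101–212 m interval has Δρ < 0: lighter water underlies denser water.

101–212 m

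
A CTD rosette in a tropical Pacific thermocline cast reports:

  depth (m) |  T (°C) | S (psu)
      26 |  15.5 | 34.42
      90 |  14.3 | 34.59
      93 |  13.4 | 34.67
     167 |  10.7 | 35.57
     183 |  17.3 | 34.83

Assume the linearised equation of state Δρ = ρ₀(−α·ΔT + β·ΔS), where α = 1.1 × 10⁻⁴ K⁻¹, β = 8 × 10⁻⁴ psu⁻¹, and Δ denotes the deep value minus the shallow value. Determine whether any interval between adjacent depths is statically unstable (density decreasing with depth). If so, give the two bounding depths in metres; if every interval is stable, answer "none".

Evaluate Δρ/ρ₀ = −αΔT + βΔS across each adjacent pair:
  26–90 m: −αΔT+βΔS = −(1.1 × 10⁻⁴)(-1.2)+(8 × 10⁻⁴)(+0.17) = 2.7 × 10⁻⁴ → stable
  90–93 m: −αΔT+βΔS = −(1.1 × 10⁻⁴)(-0.9)+(8 × 10⁻⁴)(+0.08) = 1.6 × 10⁻⁴ → stable
  93–167 m: −αΔT+βΔS = −(1.1 × 10⁻⁴)(-2.7)+(8 × 10⁻⁴)(+0.90) = 1.0 × 10⁻³ → stable
  167–183 m: −αΔT+βΔS = −(1.1 × 10⁻⁴)(+6.6)+(8 × 10⁻⁴)(-0.74) = -1.3 × 10⁻³ → UNSTABLE
The 167–183 m interval has Δρ < 0: lighter water underlies denser water.

167–183 m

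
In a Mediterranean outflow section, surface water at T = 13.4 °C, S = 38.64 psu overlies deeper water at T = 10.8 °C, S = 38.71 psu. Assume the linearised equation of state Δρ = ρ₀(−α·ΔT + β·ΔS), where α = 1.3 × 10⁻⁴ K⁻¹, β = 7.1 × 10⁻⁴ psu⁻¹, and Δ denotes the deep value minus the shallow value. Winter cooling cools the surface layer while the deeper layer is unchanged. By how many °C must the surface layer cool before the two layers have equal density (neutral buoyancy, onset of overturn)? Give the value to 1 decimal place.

Neutral buoyancy requires Δρ = 0, i.e. −α(T_deep − T_surf′) + β(S_deep − S_surf) = 0.
T_surf′ = T_deep − (β/α)·ΔS = 10.8 − (7.1 × 10⁻⁴/1.3 × 10⁻⁴)·(+0.07) = 10.418 °C.
Cooling required: 13.4 − (10.418) = 2.982 °C.

3.0 °C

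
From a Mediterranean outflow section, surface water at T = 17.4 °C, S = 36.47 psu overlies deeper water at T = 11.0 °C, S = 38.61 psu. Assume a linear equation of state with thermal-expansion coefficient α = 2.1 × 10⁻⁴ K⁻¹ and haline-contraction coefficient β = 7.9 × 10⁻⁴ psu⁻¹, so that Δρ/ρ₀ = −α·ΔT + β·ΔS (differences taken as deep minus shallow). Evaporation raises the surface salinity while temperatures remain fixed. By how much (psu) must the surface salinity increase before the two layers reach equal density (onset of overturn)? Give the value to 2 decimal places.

Neutral buoyancy requires −α(T_deep − T_surf) + β(S_deep − S_surf′) = 0.
S_surf′ = S_deep − (α/β)·ΔT = 38.61 − (2.1 × 10⁻⁴/7.9 × 10⁻⁴)·(-6.4) = 40.3113 psu.
Increase required: 40.3113 − 36.47 = 3.8413 psu.

3.84 psu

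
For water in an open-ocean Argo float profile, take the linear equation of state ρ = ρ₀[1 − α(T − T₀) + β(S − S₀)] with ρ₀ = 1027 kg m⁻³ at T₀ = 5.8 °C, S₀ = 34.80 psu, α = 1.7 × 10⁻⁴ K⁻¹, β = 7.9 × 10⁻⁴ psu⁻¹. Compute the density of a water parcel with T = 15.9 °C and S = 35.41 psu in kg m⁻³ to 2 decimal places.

1025.73 kg m⁻³

T − T₀ = +10.1 K, S − S₀ = +0.61 psu.
Bracket = 1 − α·(+10.1) + β·(+0.61) = 1 + (-1.2351 × 10⁻³) = 0.9987649.
ρ = 1027 × 0.9987649 = 1025.73 kg m⁻³.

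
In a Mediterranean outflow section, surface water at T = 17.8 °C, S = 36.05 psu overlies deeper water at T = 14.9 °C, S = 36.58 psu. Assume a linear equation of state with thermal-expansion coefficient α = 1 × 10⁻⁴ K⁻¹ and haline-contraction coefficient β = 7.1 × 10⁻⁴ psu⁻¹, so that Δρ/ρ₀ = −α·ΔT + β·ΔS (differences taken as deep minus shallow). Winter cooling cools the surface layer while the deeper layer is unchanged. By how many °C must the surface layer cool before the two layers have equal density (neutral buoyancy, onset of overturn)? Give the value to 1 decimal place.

Neutral buoyancy requires Δρ = 0, i.e. −α(T_deep − T_surf′) + β(S_deep − S_surf) = 0.
T_surf′ = T_deep − (β/α)·ΔS = 14.9 − (7.1 × 10⁻⁴/1 × 10⁻⁴)·(+0.53) = 11.137 °C.
Cooling required: 17.8 − (11.137) = 6.663 °C.

6.7 °C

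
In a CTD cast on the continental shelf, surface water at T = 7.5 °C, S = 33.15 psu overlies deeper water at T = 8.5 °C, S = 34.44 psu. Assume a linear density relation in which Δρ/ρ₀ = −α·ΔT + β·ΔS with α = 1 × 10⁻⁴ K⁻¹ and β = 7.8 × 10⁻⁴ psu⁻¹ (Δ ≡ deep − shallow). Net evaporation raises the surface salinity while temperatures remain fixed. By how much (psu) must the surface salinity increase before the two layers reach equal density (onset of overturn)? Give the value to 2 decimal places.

Neutral buoyancy requires −α(T_deep − T_surf) + β(S_deep − S_surf′) = 0.
S_surf′ = S_deep − (α/β)·ΔT = 34.44 − (1 × 10⁻⁴/7.8 × 10⁻⁴)·(+1.0) = 34.3118 psu.
Increase required: 34.3118 − 33.15 = 1.1618 psu.

1.16 psu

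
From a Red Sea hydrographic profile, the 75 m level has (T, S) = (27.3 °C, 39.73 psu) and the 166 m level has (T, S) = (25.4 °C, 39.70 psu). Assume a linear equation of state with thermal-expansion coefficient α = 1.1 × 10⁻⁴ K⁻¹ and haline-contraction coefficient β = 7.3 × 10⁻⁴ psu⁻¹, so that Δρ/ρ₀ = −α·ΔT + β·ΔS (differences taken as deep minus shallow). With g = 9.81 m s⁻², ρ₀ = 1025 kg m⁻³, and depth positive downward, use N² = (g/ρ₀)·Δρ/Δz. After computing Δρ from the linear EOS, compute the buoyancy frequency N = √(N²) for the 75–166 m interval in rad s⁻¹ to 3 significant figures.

ΔT = -1.9 K, ΔS = -0.03 psu (deep − shallow).
Δρ/ρ₀ = −αΔT + βΔS = 2.09 × 10⁻⁴ − 2.19 × 10⁻⁵ = 1.871 × 10⁻⁴, so Δρ ≈ 0.1918 kg m⁻³.
N² = (g/ρ₀)·Δρ/Δz = g·(Δρ/ρ₀)/Δz = 9.81 × 1.871 × 10⁻⁴ / 91 = 2.0170 × 10⁻⁵ s⁻².
N = √(2.0170 × 10⁻⁵) = 4.4911 × 10⁻³ rad s⁻¹ ≈ 4.49 × 10⁻³ rad s⁻¹.

4.49 × 10⁻³ rad s⁻¹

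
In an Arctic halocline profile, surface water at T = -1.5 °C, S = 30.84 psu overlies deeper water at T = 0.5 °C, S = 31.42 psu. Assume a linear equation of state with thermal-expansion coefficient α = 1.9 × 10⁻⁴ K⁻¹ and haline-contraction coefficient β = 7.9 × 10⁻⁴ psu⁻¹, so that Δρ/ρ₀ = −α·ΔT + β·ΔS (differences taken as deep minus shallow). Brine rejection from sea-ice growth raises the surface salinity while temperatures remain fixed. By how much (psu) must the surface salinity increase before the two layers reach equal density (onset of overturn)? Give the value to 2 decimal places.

0.10 psu

Neutral buoyancy requires −α(T_deep − T_surf) + β(S_deep − S_surf′) = 0.
S_surf′ = S_deep − (α/β)·ΔT = 31.42 − (1.9 × 10⁻⁴/7.9 × 10⁻⁴)·(+2.0) = 30.9390 psu.
Increase required: 30.9390 − 30.84 = 0.0990 psu.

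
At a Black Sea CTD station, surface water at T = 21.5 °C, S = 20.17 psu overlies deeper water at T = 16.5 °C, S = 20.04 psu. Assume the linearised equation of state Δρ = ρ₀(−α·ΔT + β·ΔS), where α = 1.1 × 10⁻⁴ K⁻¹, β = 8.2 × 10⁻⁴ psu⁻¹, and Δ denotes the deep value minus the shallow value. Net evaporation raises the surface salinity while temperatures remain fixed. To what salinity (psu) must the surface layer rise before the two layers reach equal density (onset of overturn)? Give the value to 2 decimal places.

Neutral buoyancy requires −α(T_deep − T_surf) + β(S_deep − S_surf′) = 0.
S_surf′ = S_deep − (α/β)·ΔT = 20.04 − (1.1 × 10⁻⁴/8.2 × 10⁻⁴)·(-5.0) = 20.7107 psu.
Increase required: 20.7107 − 20.17 = 0.5407 psu.

20.71 psu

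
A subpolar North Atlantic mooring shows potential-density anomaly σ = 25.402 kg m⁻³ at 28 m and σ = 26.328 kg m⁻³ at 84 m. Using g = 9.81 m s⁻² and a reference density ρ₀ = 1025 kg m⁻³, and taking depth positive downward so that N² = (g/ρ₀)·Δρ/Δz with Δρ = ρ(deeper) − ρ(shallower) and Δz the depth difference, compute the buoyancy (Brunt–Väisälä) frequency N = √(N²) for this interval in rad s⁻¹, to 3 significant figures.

Δρ = 1026.328 − 1025.402 = 0.926 kg m⁻³ over Δz = 84 − 28 = 56 m.
N² = (9.81/1025) × (0.926/56) = 1.5826 × 10⁻⁴ s⁻².
N = √(1.5826 × 10⁻⁴) = 0.012580 rad s⁻¹ ≈ 0.0126 rad s⁻¹.

0.0126 rad s⁻¹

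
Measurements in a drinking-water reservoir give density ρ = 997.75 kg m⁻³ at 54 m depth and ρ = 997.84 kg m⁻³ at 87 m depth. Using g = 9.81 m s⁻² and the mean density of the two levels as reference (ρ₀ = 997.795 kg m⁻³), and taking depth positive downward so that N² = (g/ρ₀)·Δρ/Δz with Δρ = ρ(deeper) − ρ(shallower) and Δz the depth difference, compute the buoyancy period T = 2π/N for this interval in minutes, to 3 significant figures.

Δρ = 997.84 − 997.75 = 0.09 kg m⁻³ over Δz = 87 − 54 = 33 m.
N² = (9.81/997.795) × (0.09/33) = 2.6814 × 10⁻⁵ s⁻².
N = √(2.6814 × 10⁻⁵) = 5.1782 × 10⁻³ rad s⁻¹, so T = 2π/N = 1.2134 × 10³ s = 20.223 min ≈ 20.2 min.
N² > 0, so the interval is statically stable.

20.2 min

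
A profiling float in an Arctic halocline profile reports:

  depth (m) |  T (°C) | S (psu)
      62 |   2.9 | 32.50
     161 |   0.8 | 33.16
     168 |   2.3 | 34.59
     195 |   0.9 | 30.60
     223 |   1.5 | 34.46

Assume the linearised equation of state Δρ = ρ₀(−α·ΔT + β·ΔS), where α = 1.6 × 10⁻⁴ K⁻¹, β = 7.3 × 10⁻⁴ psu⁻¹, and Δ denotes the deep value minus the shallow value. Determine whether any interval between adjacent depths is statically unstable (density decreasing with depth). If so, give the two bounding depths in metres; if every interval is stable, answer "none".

Evaluate Δρ/ρ₀ = −αΔT + βΔS across each adjacent pair:
  62–161 m: −αΔT+βΔS = −(1.6 × 10⁻⁴)(-2.1)+(7.3 × 10⁻⁴)(+0.66) = 8.2 × 10⁻⁴ → stable
  161–168 m: −αΔT+βΔS = −(1.6 × 10⁻⁴)(+1.5)+(7.3 × 10⁻⁴)(+1.43) = 8.0 × 10⁻⁴ → stable
  168–195 m: −αΔT+βΔS = −(1.6 × 10⁻⁴)(-1.4)+(7.3 × 10⁻⁴)(-3.99) = -2.7 × 10⁻³ → UNSTABLE
  195–223 m: −αΔT+βΔS = −(1.6 × 10⁻⁴)(+0.6)+(7.3 × 10⁻⁴)(+3.86) = 2.7 × 10⁻³ → stable
The 168–195 m interval has Δρ < 0: lighter water underlies denser water.

168–195 m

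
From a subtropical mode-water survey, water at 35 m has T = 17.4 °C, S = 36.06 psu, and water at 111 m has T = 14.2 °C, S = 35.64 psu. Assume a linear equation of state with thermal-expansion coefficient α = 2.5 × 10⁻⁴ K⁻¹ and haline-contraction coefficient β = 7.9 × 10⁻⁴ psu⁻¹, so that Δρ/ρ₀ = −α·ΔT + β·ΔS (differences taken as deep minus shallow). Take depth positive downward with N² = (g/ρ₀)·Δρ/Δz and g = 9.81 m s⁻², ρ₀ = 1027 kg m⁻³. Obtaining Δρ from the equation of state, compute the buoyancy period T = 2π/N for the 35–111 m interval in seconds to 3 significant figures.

ΔT = -3.2 K, ΔS = -0.42 psu (deep − shallow).
Δρ/ρ₀ = −αΔT + βΔS = 8.00 × 10⁻⁴ − 3.318 × 10⁻⁴ = 4.682 × 10⁻⁴, so Δρ ≈ 0.4808 kg m⁻³.
N² = (g/ρ₀)·Δρ/Δz = g·(Δρ/ρ₀)/Δz = 9.81 × 4.682 × 10⁻⁴ / 76 = 6.0435 × 10⁻⁵ s⁻².
N = √(6.0435 × 10⁻⁵) = 7.7740 × 10⁻³ rad s⁻¹ → T = 2π/N = 808.23 s ≈ 808 s.

808 s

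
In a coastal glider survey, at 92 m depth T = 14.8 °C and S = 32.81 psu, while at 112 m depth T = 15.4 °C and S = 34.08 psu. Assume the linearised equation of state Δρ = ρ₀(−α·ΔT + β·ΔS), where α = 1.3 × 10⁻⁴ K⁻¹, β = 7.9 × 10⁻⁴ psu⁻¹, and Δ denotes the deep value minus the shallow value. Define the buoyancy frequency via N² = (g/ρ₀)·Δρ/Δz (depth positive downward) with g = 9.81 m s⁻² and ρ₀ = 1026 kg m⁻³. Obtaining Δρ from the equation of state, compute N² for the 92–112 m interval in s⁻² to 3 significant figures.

ΔT = +0.6 K, ΔS = +1.27 psu (deep − shallow).
Δρ/ρ₀ = −αΔT + βΔS = -7.80 × 10⁻⁵ + 1.0033 × 10⁻³ = 9.253 × 10⁻⁴, so Δρ ≈ 0.9494 kg m⁻³.
N² = (g/ρ₀)·Δρ/Δz = g·(Δρ/ρ₀)/Δz = 9.81 × 9.253 × 10⁻⁴ / 20 = 4.5386 × 10⁻⁴ s⁻² ≈ 4.54 × 10⁻⁴ s⁻².

4.54 × 10⁻⁴ s⁻²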